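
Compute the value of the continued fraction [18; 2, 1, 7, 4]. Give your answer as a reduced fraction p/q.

Start with 4.
7 + 1/(4/1) = 7 + 1/4 = 29/4
1 + 1/(29/4) = 1 + 4/29 = 33/29
2 + 1/(33/29) = 2 + 29/33 = 95/33
18 + 1/(95/33) = 18 + 33/95 = 1743/95

1743/95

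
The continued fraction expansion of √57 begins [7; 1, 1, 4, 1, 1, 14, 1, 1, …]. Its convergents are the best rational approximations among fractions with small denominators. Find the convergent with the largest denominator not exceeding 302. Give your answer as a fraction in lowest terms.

2197/291

a_0 = 7: 7/1  (≤ bound)
a_1 = 1: 8/1  (≤ bound)
a_2 = 1: 15/2  (≤ bound)
a_3 = 4: 68/9  (≤ bound)
a_4 = 1: 83/11  (≤ bound)
a_5 = 1: 151/20  (≤ bound)
a_6 = 14: 2197/291  (≤ bound)
a_7 = 1: 2348/311  (> 302, stop)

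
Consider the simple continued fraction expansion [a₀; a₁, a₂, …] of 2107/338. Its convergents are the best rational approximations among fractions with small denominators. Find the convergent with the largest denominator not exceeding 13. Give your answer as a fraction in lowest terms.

a_0 = 6: 6/1  (≤ bound)
a_1 = 4: 25/4  (≤ bound)
a_2 = 3: 81/13  (≤ bound)
a_3 = 1: 106/17  (> 13, stop)

81/13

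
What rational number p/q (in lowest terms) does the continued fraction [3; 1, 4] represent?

19/5

a_0 = 3: 3/1
a_1 = 1: 4/1
a_2 = 4: 19/5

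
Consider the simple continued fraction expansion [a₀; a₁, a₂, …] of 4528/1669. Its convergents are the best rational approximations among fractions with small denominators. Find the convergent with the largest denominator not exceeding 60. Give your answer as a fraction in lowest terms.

19/7

a_0 = 2: 2/1  (≤ bound)
a_1 = 1: 3/1  (≤ bound)
a_2 = 2: 8/3  (≤ bound)
a_3 = 2: 19/7  (≤ bound)
a_4 = 15: 293/108  (> 60, stop)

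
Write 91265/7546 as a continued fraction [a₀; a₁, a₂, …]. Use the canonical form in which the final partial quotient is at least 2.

⌊91265/7546⌋ = 12, remainder 713
⌊7546/713⌋ = 10, remainder 416
⌊713/416⌋ = 1, remainder 297
⌊416/297⌋ = 1, remainder 119
⌊297/119⌋ = 2, remainder 59
⌊119/59⌋ = 2, remainder 1
⌊59/1⌋ = 59, remainder 0

[12; 10, 1, 1, 2, 2, 59]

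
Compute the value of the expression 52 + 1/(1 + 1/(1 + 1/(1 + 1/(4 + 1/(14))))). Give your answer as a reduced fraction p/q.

10476/199

Start with 14.
4 + 1/(14/1) = 4 + 1/14 = 57/14
1 + 1/(57/14) = 1 + 14/57 = 71/57
1 + 1/(71/57) = 1 + 57/71 = 128/71
1 + 1/(128/71) = 1 + 71/128 = 199/128
52 + 1/(199/128) = 52 + 128/199 = 10476/199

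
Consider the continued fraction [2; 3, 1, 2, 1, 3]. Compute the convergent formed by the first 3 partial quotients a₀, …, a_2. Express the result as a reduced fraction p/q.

Start with 1.
3 + 1/(1/1) = 3 + 1/1 = 4/1
2 + 1/(4/1) = 2 + 1/4 = 9/4

9/4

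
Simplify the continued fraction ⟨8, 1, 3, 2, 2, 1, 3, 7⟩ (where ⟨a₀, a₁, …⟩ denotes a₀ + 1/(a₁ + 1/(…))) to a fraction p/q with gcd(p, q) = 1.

7335/836

a_0 = 8: 8/1
a_1 = 1: 9/1
a_2 = 3: 35/4
a_3 = 2: 79/9
a_4 = 2: 193/22
a_5 = 1: 272/31
a_6 = 3: 1009/115
a_7 = 7: 7335/836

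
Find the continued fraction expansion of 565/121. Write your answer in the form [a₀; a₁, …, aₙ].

[4; 1, 2, 40]

Run the Euclidean algorithm, recording each quotient:
565 ÷ 121 → quotient 4, remainder 81
121 ÷ 81 → quotient 1, remainder 40
81 ÷ 40 → quotient 2, remainder 1
40 ÷ 1 → quotient 40, remainder 0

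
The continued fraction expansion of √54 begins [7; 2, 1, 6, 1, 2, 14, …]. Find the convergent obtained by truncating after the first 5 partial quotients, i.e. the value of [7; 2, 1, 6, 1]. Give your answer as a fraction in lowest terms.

169/23

a_0 = 7: 7/1
a_1 = 2: 15/2
a_2 = 1: 22/3
a_3 = 6: 147/20
a_4 = 1: 169/23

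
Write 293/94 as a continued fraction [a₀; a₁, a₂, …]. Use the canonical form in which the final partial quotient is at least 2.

[3; 8, 1, 1, 5]

293 = 3·94 + 11, so a_0 = 3
94 = 8·11 + 6, so a_1 = 8
11 = 1·6 + 5, so a_2 = 1
6 = 1·5 + 1, so a_3 = 1
5 = 5·1 + 0, so a_4 = 5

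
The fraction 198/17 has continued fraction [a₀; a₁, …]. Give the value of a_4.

5

⌊198/17⌋ = 11, remainder 11
⌊17/11⌋ = 1, remainder 6
⌊11/6⌋ = 1, remainder 5
⌊6/5⌋ = 1, remainder 1
⌊5/1⌋ = 5, remainder 0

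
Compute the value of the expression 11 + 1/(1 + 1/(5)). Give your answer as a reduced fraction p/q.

a_0 = 11: 11/1
a_1 = 1: 12/1
a_2 = 5: 71/6

71/6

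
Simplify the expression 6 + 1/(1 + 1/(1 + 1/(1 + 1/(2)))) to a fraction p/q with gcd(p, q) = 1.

Start with 2.
1 + 1/(2/1) = 1 + 1/2 = 3/2
1 + 1/(3/2) = 1 + 2/3 = 5/3
1 + 1/(5/3) = 1 + 3/5 = 8/5
6 + 1/(8/5) = 6 + 5/8 = 53/8

53/8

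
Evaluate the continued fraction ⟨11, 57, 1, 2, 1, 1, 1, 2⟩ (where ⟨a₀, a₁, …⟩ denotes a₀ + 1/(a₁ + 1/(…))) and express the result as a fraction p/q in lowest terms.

18443/1674

Compute successive convergents:
a_0 = 11: 11/1
a_1 = 57: 628/57
a_2 = 1: 639/58
a_3 = 2: 1906/173
a_4 = 1: 2545/231
a_5 = 1: 4451/404
a_6 = 1: 6996/635
a_7 = 2: 18443/1674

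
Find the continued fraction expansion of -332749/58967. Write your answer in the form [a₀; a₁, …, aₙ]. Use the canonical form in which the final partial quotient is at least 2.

[-6; 2, 1, 4, 45, 13, 3, 2]

-332749 = -6·58967 + 21053, so a_0 = -6
58967 = 2·21053 + 16861, so a_1 = 2
21053 = 1·16861 + 4192, so a_2 = 1
16861 = 4·4192 + 93, so a_3 = 4
4192 = 45·93 + 7, so a_4 = 45
93 = 13·7 + 2, so a_5 = 13
7 = 3·2 + 1, so a_6 = 3
2 = 2·1 + 0, so a_7 = 2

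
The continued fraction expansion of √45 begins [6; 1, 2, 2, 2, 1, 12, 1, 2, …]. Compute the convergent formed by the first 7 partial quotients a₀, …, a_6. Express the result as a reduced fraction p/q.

2046/305

Use the convergent recurrence hₖ = aₖ·hₖ₋₁ + hₖ₋₂ (and likewise for the denominators kₖ):
a_0 = 6: 6/1
a_1 = 1: 7/1
a_2 = 2: 20/3
a_3 = 2: 47/7
a_4 = 2: 114/17
a_5 = 1: 161/24
a_6 = 12: 2046/305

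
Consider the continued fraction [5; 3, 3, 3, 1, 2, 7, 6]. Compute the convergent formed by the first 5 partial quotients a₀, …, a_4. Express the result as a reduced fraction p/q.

a_0 = 5: 5/1
a_1 = 3: 16/3
a_2 = 3: 53/10
a_3 = 3: 175/33
a_4 = 1: 228/43

228/43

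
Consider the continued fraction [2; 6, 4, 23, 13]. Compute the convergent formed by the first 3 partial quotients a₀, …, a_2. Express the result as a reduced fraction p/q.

54/25

Compute successive convergents:
a_0 = 2: 2/1
a_1 = 6: 13/6
a_2 = 4: 54/25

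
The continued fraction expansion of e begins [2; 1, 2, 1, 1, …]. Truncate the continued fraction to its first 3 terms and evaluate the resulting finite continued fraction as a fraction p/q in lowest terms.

8/3

Start with 2.
1 + 1/(2/1) = 1 + 1/2 = 3/2
2 + 1/(3/2) = 2 + 2/3 = 8/3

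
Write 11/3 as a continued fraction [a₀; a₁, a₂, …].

11 = 3·3 + 2, so a_0 = 3
3 = 1·2 + 1, so a_1 = 1
2 = 2·1 + 0, so a_2 = 2

[3; 1, 2]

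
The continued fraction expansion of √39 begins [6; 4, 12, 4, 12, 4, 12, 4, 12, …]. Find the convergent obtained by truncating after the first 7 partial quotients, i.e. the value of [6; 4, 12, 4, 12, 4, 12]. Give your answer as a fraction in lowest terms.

764394/122401

Collapse the nested fraction from the inside out:
Start with 12.
4 + 1/(12/1) = 4 + 1/12 = 49/12
12 + 1/(49/12) = 12 + 12/49 = 600/49
4 + 1/(600/49) = 4 + 49/600 = 2449/600
12 + 1/(2449/600) = 12 + 600/2449 = 29988/2449
4 + 1/(29988/2449) = 4 + 2449/29988 = 122401/29988
6 + 1/(122401/29988) = 6 + 29988/122401 = 764394/122401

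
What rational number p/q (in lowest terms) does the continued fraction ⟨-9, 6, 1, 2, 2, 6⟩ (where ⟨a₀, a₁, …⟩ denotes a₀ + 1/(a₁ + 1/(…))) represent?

Compute successive convergents:
a_0 = -9: -9/1
a_1 = 6: -53/6
a_2 = 1: -62/7
a_3 = 2: -177/20
a_4 = 2: -416/47
a_5 = 6: -2673/302

-2673/302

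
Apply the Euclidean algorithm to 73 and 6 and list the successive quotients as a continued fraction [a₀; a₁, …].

[12; 6]

Repeatedly divide and take the remainder:
⌊73/6⌋ = 12, remainder 1
⌊6/1⌋ = 6, remainder 0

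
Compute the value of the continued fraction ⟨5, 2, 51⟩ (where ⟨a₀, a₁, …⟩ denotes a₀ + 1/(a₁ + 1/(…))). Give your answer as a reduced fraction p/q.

566/103

a_0 = 5: 5/1
a_1 = 2: 11/2
a_2 = 51: 566/103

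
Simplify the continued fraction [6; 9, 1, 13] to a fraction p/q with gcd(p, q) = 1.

848/139

Starting at the tail and folding back:
Start with 13.
1 + 1/(13/1) = 1 + 1/13 = 14/13
9 + 1/(14/13) = 9 + 13/14 = 139/14
6 + 1/(139/14) = 6 + 14/139 = 848/139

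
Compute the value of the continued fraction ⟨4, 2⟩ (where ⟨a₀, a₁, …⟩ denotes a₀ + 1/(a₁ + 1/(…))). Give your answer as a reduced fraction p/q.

9/2

Start with 2.
4 + 1/(2/1) = 4 + 1/2 = 9/2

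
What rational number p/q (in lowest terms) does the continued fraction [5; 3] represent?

Work from the innermost term outward:
Start with 3.
5 + 1/(3/1) = 5 + 1/3 = 16/3

16/3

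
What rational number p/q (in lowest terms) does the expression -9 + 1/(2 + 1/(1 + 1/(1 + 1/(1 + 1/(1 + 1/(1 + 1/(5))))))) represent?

a_0 = -9: -9/1
a_1 = 2: -17/2
a_2 = 1: -26/3
a_3 = 1: -43/5
a_4 = 1: -69/8
a_5 = 1: -112/13
a_6 = 1: -181/21
a_7 = 5: -1017/118

-1017/118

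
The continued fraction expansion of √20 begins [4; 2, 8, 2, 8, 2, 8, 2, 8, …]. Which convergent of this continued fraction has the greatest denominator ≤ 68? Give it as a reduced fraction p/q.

a_0 = 4: 4/1  (≤ bound)
a_1 = 2: 9/2  (≤ bound)
a_2 = 8: 76/17  (≤ bound)
a_3 = 2: 161/36  (≤ bound)
a_4 = 8: 1364/305  (> 68, stop)

161/36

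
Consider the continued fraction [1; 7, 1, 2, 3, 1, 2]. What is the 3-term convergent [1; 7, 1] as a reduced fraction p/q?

9/8

Start with 1.
7 + 1/(1/1) = 7 + 1/1 = 8/1
1 + 1/(8/1) = 1 + 1/8 = 9/8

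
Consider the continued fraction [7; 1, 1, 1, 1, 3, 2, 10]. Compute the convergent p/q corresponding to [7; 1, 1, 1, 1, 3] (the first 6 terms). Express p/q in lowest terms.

Starting at the tail and folding back:
Start with 3.
1 + 1/(3/1) = 1 + 1/3 = 4/3
1 + 1/(4/3) = 1 + 3/4 = 7/4
1 + 1/(7/4) = 1 + 4/7 = 11/7
1 + 1/(11/7) = 1 + 7/11 = 18/11
7 + 1/(18/11) = 7 + 11/18 = 137/18

137/18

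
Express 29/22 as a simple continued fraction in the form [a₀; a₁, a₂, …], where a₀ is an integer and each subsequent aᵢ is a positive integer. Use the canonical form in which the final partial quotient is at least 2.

Repeatedly divide and take the remainder:
⌊29/22⌋ = 1, remainder 7
⌊22/7⌋ = 3, remainder 1
⌊7/1⌋ = 7, remainder 0

[1; 3, 7]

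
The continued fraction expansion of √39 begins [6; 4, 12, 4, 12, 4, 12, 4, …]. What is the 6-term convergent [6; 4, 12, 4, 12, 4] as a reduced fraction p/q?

62425/9996

Use the convergent recurrence hₖ = aₖ·hₖ₋₁ + hₖ₋₂ (and likewise for the denominators kₖ):
a_0 = 6: 6/1
a_1 = 4: 25/4
a_2 = 12: 306/49
a_3 = 4: 1249/200
a_4 = 12: 15294/2449
a_5 = 4: 62425/9996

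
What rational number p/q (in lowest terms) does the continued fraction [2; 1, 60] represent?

Starting at the tail and folding back:
Start with 60.
1 + 1/(60/1) = 1 + 1/60 = 61/60
2 + 1/(61/60) = 2 + 60/61 = 182/61

182/61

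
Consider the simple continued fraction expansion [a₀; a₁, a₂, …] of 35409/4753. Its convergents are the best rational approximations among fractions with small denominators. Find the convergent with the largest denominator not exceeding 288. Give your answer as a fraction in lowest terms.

2004/269

a_0 = 7: 7/1  (≤ bound)
a_1 = 2: 15/2  (≤ bound)
a_2 = 4: 67/9  (≤ bound)
a_3 = 2: 149/20  (≤ bound)
a_4 = 13: 2004/269  (≤ bound)
a_5 = 1: 2153/289  (> 288, stop)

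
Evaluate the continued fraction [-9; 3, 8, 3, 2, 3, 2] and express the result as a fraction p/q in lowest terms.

-12351/1423

a_0 = -9: -9/1
a_1 = 3: -26/3
a_2 = 8: -217/25
a_3 = 3: -677/78
a_4 = 2: -1571/181
a_5 = 3: -5390/621
a_6 = 2: -12351/1423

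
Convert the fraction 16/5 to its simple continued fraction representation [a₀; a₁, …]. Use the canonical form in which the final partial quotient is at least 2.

[3; 5]

16 = 3·5 + 1, so a_0 = 3
5 = 5·1 + 0, so a_1 = 5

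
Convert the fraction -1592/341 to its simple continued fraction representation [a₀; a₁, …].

Repeatedly divide and take the remainder:
-1592 ÷ 341 → quotient -5, remainder 113
341 ÷ 113 → quotient 3, remainder 2
113 ÷ 2 → quotient 56, remainder 1
2 ÷ 1 → quotient 2, remainder 0

[-5; 3, 56, 2]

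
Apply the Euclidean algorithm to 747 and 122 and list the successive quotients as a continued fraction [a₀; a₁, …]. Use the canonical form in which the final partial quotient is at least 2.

[6; 8, 7, 2]

⌊747/122⌋ = 6, remainder 15
⌊122/15⌋ = 8, remainder 2
⌊15/2⌋ = 7, remainder 1
⌊2/1⌋ = 2, remainder 0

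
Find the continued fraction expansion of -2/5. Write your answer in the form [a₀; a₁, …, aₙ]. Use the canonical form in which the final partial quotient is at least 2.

[-1; 1, 1, 2]

⌊-2/5⌋ = -1, remainder 3
⌊5/3⌋ = 1, remainder 2
⌊3/2⌋ = 1, remainder 1
⌊2/1⌋ = 2, remainder 0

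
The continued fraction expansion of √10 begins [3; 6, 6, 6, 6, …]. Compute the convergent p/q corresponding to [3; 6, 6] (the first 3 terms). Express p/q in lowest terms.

117/37

Build up convergents one term at a time:
a_0 = 3: 3/1
a_1 = 6: 19/6
a_2 = 6: 117/37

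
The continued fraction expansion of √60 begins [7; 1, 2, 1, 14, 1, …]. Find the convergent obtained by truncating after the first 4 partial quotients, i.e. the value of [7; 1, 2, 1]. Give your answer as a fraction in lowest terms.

Start with 1.
2 + 1/(1/1) = 2 + 1/1 = 3/1
1 + 1/(3/1) = 1 + 1/3 = 4/3
7 + 1/(4/3) = 7 + 3/4 = 31/4

31/4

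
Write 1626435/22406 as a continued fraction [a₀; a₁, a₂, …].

Repeatedly divide and take the remainder:
⌊1626435/22406⌋ = 72, remainder 13203
⌊22406/13203⌋ = 1, remainder 9203
⌊13203/9203⌋ = 1, remainder 4000
⌊9203/4000⌋ = 2, remainder 1203
⌊4000/1203⌋ = 3, remainder 391
⌊1203/391⌋ = 3, remainder 30
⌊391/30⌋ = 13, remainder 1
⌊30/1⌋ = 30, remainder 0

[72; 1, 1, 2, 3, 3, 13, 30]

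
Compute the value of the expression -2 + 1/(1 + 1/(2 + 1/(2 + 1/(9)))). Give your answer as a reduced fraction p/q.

a_0 = -2: -2/1
a_1 = 1: -1/1
a_2 = 2: -4/3
a_3 = 2: -9/7
a_4 = 9: -85/66

-85/66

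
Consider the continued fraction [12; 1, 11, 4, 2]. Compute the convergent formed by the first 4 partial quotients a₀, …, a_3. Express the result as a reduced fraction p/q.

a_0 = 12: 12/1
a_1 = 1: 13/1
a_2 = 11: 155/12
a_3 = 4: 633/49

633/49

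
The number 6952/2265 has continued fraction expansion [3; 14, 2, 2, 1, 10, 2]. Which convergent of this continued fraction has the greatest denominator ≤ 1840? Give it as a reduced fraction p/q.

3321/1082

List convergents until the denominator exceeds the bound:
a_0 = 3: 3/1  (≤ bound)
a_1 = 14: 43/14  (≤ bound)
a_2 = 2: 89/29  (≤ bound)
a_3 = 2: 221/72  (≤ bound)
a_4 = 1: 310/101  (≤ bound)
a_5 = 10: 3321/1082  (≤ bound)
a_6 = 2: 6952/2265  (> 1840, stop)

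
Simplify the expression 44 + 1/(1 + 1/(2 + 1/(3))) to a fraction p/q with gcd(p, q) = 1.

a_0 = 44: 44/1
a_1 = 1: 45/1
a_2 = 2: 134/3
a_3 = 3: 447/10

447/10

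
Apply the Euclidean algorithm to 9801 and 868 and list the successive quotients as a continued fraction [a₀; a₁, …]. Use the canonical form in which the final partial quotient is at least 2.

Repeatedly divide and take the remainder:
⌊9801/868⌋ = 11, remainder 253
⌊868/253⌋ = 3, remainder 109
⌊253/109⌋ = 2, remainder 35
⌊109/35⌋ = 3, remainder 4
⌊35/4⌋ = 8, remainder 3
⌊4/3⌋ = 1, remainder 1
⌊3/1⌋ = 3, remainder 0

[11; 3, 2, 3, 8, 1, 3]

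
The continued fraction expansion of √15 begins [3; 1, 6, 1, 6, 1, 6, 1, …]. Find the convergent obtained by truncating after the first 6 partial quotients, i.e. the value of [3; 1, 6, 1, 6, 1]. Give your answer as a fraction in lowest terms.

a_0 = 3: 3/1
a_1 = 1: 4/1
a_2 = 6: 27/7
a_3 = 1: 31/8
a_4 = 6: 213/55
a_5 = 1: 244/63

244/63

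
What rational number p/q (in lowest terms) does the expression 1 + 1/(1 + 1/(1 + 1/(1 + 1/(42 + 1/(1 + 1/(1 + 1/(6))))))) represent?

Start with 6.
1 + 1/(6/1) = 1 + 1/6 = 7/6
1 + 1/(7/6) = 1 + 6/7 = 13/7
42 + 1/(13/7) = 42 + 7/13 = 553/13
1 + 1/(553/13) = 1 + 13/553 = 566/553
1 + 1/(566/553) = 1 + 553/566 = 1119/566
1 + 1/(1119/566) = 1 + 566/1119 = 1685/1119
1 + 1/(1685/1119) = 1 + 1119/1685 = 2804/1685

2804/1685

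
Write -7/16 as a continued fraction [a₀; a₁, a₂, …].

[-1; 1, 1, 3, 2]

⌊-7/16⌋ = -1, remainder 9
⌊16/9⌋ = 1, remainder 7
⌊9/7⌋ = 1, remainder 2
⌊7/2⌋ = 3, remainder 1
⌊2/1⌋ = 2, remainder 0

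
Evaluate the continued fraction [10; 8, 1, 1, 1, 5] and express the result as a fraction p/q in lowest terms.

1487/147

Work from the innermost term outward:
Start with 5.
1 + 1/(5/1) = 1 + 1/5 = 6/5
1 + 1/(6/5) = 1 + 5/6 = 11/6
1 + 1/(11/6) = 1 + 6/11 = 17/11
8 + 1/(17/11) = 8 + 11/17 = 147/17
10 + 1/(147/17) = 10 + 17/147 = 1487/147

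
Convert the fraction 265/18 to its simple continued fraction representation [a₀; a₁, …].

⌊265/18⌋ = 14, remainder 13
⌊18/13⌋ = 1, remainder 5
⌊13/5⌋ = 2, remainder 3
⌊5/3⌋ = 1, remainder 2
⌊3/2⌋ = 1, remainder 1
⌊2/1⌋ = 2, remainder 0

[14; 1, 2, 1, 1, 2]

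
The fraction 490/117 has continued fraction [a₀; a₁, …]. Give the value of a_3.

Repeatedly divide and take the remainder:
490 ÷ 117 → quotient 4, remainder 22
117 ÷ 22 → quotient 5, remainder 7
22 ÷ 7 → quotient 3, remainder 1
7 ÷ 1 → quotient 7, remainder 0

7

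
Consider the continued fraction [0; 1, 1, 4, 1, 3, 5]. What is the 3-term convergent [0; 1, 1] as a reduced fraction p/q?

Start with 1.
1 + 1/(1/1) = 1 + 1/1 = 2/1
0 + 1/(2/1) = 0 + 1/2 = 1/2

1/2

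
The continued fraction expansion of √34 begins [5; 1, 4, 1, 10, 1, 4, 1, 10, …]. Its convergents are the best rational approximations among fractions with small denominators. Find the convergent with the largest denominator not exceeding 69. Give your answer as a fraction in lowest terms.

379/65

a_0 = 5: 5/1  (≤ bound)
a_1 = 1: 6/1  (≤ bound)
a_2 = 4: 29/5  (≤ bound)
a_3 = 1: 35/6  (≤ bound)
a_4 = 10: 379/65  (≤ bound)
a_5 = 1: 414/71  (> 69, stop)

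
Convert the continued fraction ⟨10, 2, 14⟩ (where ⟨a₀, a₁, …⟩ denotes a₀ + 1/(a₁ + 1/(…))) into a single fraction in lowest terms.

Starting at the tail and folding back:
Start with 14.
2 + 1/(14/1) = 2 + 1/14 = 29/14
10 + 1/(29/14) = 10 + 14/29 = 304/29

304/29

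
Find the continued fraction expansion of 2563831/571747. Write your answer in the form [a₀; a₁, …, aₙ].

[4; 2, 15, 3, 21, 2, 2, 55]

Repeatedly divide and take the remainder:
2563831 = 4·571747 + 276843, so a_0 = 4
571747 = 2·276843 + 18061, so a_1 = 2
276843 = 15·18061 + 5928, so a_2 = 15
18061 = 3·5928 + 277, so a_3 = 3
5928 = 21·277 + 111, so a_4 = 21
277 = 2·111 + 55, so a_5 = 2
111 = 2·55 + 1, so a_6 = 2
55 = 55·1 + 0, so a_7 = 55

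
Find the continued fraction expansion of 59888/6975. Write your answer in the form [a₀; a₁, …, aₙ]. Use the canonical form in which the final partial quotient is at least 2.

Repeatedly divide and take the remainder:
59888 = 8·6975 + 4088, so a_0 = 8
6975 = 1·4088 + 2887, so a_1 = 1
4088 = 1·2887 + 1201, so a_2 = 1
2887 = 2·1201 + 485, so a_3 = 2
1201 = 2·485 + 231, so a_4 = 2
485 = 2·231 + 23, so a_5 = 2
231 = 10·23 + 1, so a_6 = 10
23 = 23·1 + 0, so a_7 = 23

[8; 1, 1, 2, 2, 2, 10, 23]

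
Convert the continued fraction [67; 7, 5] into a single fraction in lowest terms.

2417/36

a_0 = 67: 67/1
a_1 = 7: 470/7
a_2 = 5: 2417/36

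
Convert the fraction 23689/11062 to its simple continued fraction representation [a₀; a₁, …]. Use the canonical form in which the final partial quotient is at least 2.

[2; 7, 14, 1, 1, 1, 2, 13]

⌊23689/11062⌋ = 2, remainder 1565
⌊11062/1565⌋ = 7, remainder 107
⌊1565/107⌋ = 14, remainder 67
⌊107/67⌋ = 1, remainder 40
⌊67/40⌋ = 1, remainder 27
⌊40/27⌋ = 1, remainder 13
⌊27/13⌋ = 2, remainder 1
⌊13/1⌋ = 13, remainder 0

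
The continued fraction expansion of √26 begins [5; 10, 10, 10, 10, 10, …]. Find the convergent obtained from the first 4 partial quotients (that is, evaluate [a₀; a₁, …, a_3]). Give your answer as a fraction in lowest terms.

5201/1020

Start with 10.
10 + 1/(10/1) = 10 + 1/10 = 101/10
10 + 1/(101/10) = 10 + 10/101 = 1020/101
5 + 1/(1020/101) = 5 + 101/1020 = 5201/1020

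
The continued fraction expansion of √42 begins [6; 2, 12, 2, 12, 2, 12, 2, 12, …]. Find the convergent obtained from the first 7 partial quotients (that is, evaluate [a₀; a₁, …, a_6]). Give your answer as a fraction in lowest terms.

109194/16849

Compute successive convergents:
a_0 = 6: 6/1
a_1 = 2: 13/2
a_2 = 12: 162/25
a_3 = 2: 337/52
a_4 = 12: 4206/649
a_5 = 2: 8749/1350
a_6 = 12: 109194/16849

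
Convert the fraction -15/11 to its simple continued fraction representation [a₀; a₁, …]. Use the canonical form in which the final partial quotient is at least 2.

Apply division with remainder until the remainder is 0:
-15 = -2·11 + 7, so a_0 = -2
11 = 1·7 + 4, so a_1 = 1
7 = 1·4 + 3, so a_2 = 1
4 = 1·3 + 1, so a_3 = 1
3 = 3·1 + 0, so a_4 = 3

[-2; 1, 1, 1, 3]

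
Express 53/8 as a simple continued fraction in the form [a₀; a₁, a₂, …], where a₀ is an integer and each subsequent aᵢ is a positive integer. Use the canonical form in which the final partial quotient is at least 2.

53 = 6·8 + 5, so a_0 = 6
8 = 1·5 + 3, so a_1 = 1
5 = 1·3 + 2, so a_2 = 1
3 = 1·2 + 1, so a_3 = 1
2 = 2·1 + 0, so a_4 = 2

[6; 1, 1, 1, 2]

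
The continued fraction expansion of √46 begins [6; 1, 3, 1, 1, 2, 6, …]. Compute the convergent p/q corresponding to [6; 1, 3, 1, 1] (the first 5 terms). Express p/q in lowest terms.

61/9

Collapse the nested fraction from the inside out:
Start with 1.
1 + 1/(1/1) = 1 + 1/1 = 2/1
3 + 1/(2/1) = 3 + 1/2 = 7/2
1 + 1/(7/2) = 1 + 2/7 = 9/7
6 + 1/(9/7) = 6 + 7/9 = 61/9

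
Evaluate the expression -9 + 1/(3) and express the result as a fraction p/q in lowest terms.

-26/3

Use the convergent recurrence hₖ = aₖ·hₖ₋₁ + hₖ₋₂ (and likewise for the denominators kₖ):
a_0 = -9: -9/1
a_1 = 3: -26/3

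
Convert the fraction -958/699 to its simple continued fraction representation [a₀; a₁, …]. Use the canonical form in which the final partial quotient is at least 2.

[-2; 1, 1, 1, 2, 3, 8, 3]

Run the Euclidean algorithm, recording each quotient:
⌊-958/699⌋ = -2, remainder 440
⌊699/440⌋ = 1, remainder 259
⌊440/259⌋ = 1, remainder 181
⌊259/181⌋ = 1, remainder 78
⌊181/78⌋ = 2, remainder 25
⌊78/25⌋ = 3, remainder 3
⌊25/3⌋ = 8, remainder 1
⌊3/1⌋ = 3, remainder 0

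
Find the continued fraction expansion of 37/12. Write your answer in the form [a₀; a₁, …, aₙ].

[3; 12]

37 = 3·12 + 1, so a_0 = 3
12 = 12·1 + 0, so a_1 = 12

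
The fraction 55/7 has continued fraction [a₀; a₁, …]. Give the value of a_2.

6

55 ÷ 7 → quotient 7, remainder 6
7 ÷ 6 → quotient 1, remainder 1
6 ÷ 1 → quotient 6, remainder 0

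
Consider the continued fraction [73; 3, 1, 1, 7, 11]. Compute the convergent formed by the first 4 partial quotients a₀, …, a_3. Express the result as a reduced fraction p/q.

513/7

a_0 = 73: 73/1
a_1 = 3: 220/3
a_2 = 1: 293/4
a_3 = 1: 513/7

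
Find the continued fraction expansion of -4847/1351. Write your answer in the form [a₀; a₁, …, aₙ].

⌊-4847/1351⌋ = -4, remainder 557
⌊1351/557⌋ = 2, remainder 237
⌊557/237⌋ = 2, remainder 83
⌊237/83⌋ = 2, remainder 71
⌊83/71⌋ = 1, remainder 12
⌊71/12⌋ = 5, remainder 11
⌊12/11⌋ = 1, remainder 1
⌊11/1⌋ = 11, remainder 0

[-4; 2, 2, 2, 1, 5, 1, 11]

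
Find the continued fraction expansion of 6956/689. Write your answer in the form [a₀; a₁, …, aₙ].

Apply division with remainder until the remainder is 0:
⌊6956/689⌋ = 10, remainder 66
⌊689/66⌋ = 10, remainder 29
⌊66/29⌋ = 2, remainder 8
⌊29/8⌋ = 3, remainder 5
⌊8/5⌋ = 1, remainder 3
⌊5/3⌋ = 1, remainder 2
⌊3/2⌋ = 1, remainder 1
⌊2/1⌋ = 2, remainder 0

[10; 10, 2, 3, 1, 1, 1, 2]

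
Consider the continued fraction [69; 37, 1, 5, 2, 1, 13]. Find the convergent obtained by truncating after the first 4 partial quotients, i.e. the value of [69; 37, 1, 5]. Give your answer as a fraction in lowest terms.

15669/227

Build up convergents one term at a time:
a_0 = 69: 69/1
a_1 = 37: 2554/37
a_2 = 1: 2623/38
a_3 = 5: 15669/227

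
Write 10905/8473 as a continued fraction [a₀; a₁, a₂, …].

[1; 3, 2, 15, 11, 7]

Repeatedly divide and take the remainder:
10905 = 1·8473 + 2432, so a_0 = 1
8473 = 3·2432 + 1177, so a_1 = 3
2432 = 2·1177 + 78, so a_2 = 2
1177 = 15·78 + 7, so a_3 = 15
78 = 11·7 + 1, so a_4 = 11
7 = 7·1 + 0, so a_5 = 7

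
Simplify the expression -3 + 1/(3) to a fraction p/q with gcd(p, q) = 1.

-8/3

Start with 3.
-3 + 1/(3/1) = -3 + 1/3 = -8/3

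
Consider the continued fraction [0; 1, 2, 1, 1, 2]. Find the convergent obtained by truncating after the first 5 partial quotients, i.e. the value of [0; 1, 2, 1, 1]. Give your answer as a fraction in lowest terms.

Start with 1.
1 + 1/(1/1) = 1 + 1/1 = 2/1
2 + 1/(2/1) = 2 + 1/2 = 5/2
1 + 1/(5/2) = 1 + 2/5 = 7/5
0 + 1/(7/5) = 0 + 5/7 = 5/7

5/7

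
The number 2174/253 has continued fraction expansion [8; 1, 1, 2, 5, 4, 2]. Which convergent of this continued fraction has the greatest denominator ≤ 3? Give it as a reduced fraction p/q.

a_0 = 8: 8/1  (≤ bound)
a_1 = 1: 9/1  (≤ bound)
a_2 = 1: 17/2  (≤ bound)
a_3 = 2: 43/5  (> 3, stop)

17/2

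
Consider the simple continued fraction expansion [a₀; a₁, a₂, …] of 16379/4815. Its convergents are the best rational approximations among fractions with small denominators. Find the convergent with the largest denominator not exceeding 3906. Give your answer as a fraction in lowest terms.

List convergents until the denominator exceeds the bound:
a_0 = 3: 3/1  (≤ bound)
a_1 = 2: 7/2  (≤ bound)
a_2 = 2: 17/5  (≤ bound)
a_3 = 23: 398/117  (≤ bound)
a_4 = 1: 415/122  (≤ bound)
a_5 = 2: 1228/361  (≤ bound)
a_6 = 13: 16379/4815  (> 3906, stop)

1228/361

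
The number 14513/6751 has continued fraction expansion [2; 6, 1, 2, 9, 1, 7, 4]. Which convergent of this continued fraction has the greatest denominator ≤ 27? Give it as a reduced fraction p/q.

43/20

List convergents until the denominator exceeds the bound:
a_0 = 2: 2/1  (≤ bound)
a_1 = 6: 13/6  (≤ bound)
a_2 = 1: 15/7  (≤ bound)
a_3 = 2: 43/20  (≤ bound)
a_4 = 9: 402/187  (> 27, stop)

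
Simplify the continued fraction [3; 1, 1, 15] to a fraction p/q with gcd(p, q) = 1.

a_0 = 3: 3/1
a_1 = 1: 4/1
a_2 = 1: 7/2
a_3 = 15: 109/31

109/31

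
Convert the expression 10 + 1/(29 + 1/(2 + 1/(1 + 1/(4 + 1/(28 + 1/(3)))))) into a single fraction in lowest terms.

353189/35199

Build up convergents one term at a time:
a_0 = 10: 10/1
a_1 = 29: 291/29
a_2 = 2: 592/59
a_3 = 1: 883/88
a_4 = 4: 4124/411
a_5 = 28: 116355/11596
a_6 = 3: 353189/35199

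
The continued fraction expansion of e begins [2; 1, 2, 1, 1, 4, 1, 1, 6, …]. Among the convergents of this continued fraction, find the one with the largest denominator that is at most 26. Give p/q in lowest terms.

19/7

List convergents until the denominator exceeds the bound:
a_0 = 2: 2/1  (≤ bound)
a_1 = 1: 3/1  (≤ bound)
a_2 = 2: 8/3  (≤ bound)
a_3 = 1: 11/4  (≤ bound)
a_4 = 1: 19/7  (≤ bound)
a_5 = 4: 87/32  (> 26, stop)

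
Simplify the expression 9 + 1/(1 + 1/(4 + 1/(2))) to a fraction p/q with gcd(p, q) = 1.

Starting at the tail and folding back:
Start with 2.
4 + 1/(2/1) = 4 + 1/2 = 9/2
1 + 1/(9/2) = 1 + 2/9 = 11/9
9 + 1/(11/9) = 9 + 9/11 = 108/11

108/11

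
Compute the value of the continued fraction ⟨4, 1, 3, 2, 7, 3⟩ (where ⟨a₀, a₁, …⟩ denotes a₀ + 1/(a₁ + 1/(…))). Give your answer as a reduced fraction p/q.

Build up convergents one term at a time:
a_0 = 4: 4/1
a_1 = 1: 5/1
a_2 = 3: 19/4
a_3 = 2: 43/9
a_4 = 7: 320/67
a_5 = 3: 1003/210

1003/210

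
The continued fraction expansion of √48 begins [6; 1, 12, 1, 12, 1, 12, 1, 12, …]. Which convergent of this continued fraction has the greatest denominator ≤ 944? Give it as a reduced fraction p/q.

1351/195

a_0 = 6: 6/1  (≤ bound)
a_1 = 1: 7/1  (≤ bound)
a_2 = 12: 90/13  (≤ bound)
a_3 = 1: 97/14  (≤ bound)
a_4 = 12: 1254/181  (≤ bound)
a_5 = 1: 1351/195  (≤ bound)
a_6 = 12: 17466/2521  (> 944, stop)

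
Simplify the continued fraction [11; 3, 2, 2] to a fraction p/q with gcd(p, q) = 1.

Start with 2.
2 + 1/(2/1) = 2 + 1/2 = 5/2
3 + 1/(5/2) = 3 + 2/5 = 17/5
11 + 1/(17/5) = 11 + 5/17 = 192/17

192/17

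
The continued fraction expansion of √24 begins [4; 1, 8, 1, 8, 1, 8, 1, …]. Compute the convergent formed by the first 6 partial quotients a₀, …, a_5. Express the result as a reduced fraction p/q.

a_0 = 4: 4/1
a_1 = 1: 5/1
a_2 = 8: 44/9
a_3 = 1: 49/10
a_4 = 8: 436/89
a_5 = 1: 485/99

485/99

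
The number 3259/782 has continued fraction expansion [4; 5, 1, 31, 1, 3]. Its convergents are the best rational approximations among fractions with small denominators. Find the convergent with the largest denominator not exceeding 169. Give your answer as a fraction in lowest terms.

List convergents until the denominator exceeds the bound:
a_0 = 4: 4/1  (≤ bound)
a_1 = 5: 21/5  (≤ bound)
a_2 = 1: 25/6  (≤ bound)
a_3 = 31: 796/191  (> 169, stop)

25/6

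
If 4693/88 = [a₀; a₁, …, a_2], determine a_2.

29

⌊4693/88⌋ = 53, remainder 29
⌊88/29⌋ = 3, remainder 1
⌊29/1⌋ = 29, remainder 0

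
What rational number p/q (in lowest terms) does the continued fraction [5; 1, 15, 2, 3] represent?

683/115

Collapse the nested fraction from the inside out:
Start with 3.
2 + 1/(3/1) = 2 + 1/3 = 7/3
15 + 1/(7/3) = 15 + 3/7 = 108/7
1 + 1/(108/7) = 1 + 7/108 = 115/108
5 + 1/(115/108) = 5 + 108/115 = 683/115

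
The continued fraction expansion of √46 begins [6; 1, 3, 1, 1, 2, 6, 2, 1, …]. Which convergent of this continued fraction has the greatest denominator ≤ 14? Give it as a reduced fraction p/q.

a_0 = 6: 6/1  (≤ bound)
a_1 = 1: 7/1  (≤ bound)
a_2 = 3: 27/4  (≤ bound)
a_3 = 1: 34/5  (≤ bound)
a_4 = 1: 61/9  (≤ bound)
a_5 = 2: 156/23  (> 14, stop)

61/9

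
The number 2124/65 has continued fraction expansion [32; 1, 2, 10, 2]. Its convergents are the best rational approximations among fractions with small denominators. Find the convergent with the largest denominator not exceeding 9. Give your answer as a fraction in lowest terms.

98/3

List convergents until the denominator exceeds the bound:
a_0 = 32: 32/1  (≤ bound)
a_1 = 1: 33/1  (≤ bound)
a_2 = 2: 98/3  (≤ bound)
a_3 = 10: 1013/31  (> 9, stop)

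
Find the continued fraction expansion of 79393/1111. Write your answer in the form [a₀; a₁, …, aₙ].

[71; 2, 5, 1, 7, 1, 2, 3]

79393 ÷ 1111 → quotient 71, remainder 512
1111 ÷ 512 → quotient 2, remainder 87
512 ÷ 87 → quotient 5, remainder 77
87 ÷ 77 → quotient 1, remainder 10
77 ÷ 10 → quotient 7, remainder 7
10 ÷ 7 → quotient 1, remainder 3
7 ÷ 3 → quotient 2, remainder 1
3 ÷ 1 → quotient 3, remainder 0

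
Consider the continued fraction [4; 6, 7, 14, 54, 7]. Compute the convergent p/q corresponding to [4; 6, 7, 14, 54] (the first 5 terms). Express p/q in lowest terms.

136853/32875

a_0 = 4: 4/1
a_1 = 6: 25/6
a_2 = 7: 179/43
a_3 = 14: 2531/608
a_4 = 54: 136853/32875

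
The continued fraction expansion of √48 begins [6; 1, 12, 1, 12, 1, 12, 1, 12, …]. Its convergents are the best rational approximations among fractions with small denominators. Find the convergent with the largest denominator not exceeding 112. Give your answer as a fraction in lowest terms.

97/14

a_0 = 6: 6/1  (≤ bound)
a_1 = 1: 7/1  (≤ bound)
a_2 = 12: 90/13  (≤ bound)
a_3 = 1: 97/14  (≤ bound)
a_4 = 12: 1254/181  (> 112, stop)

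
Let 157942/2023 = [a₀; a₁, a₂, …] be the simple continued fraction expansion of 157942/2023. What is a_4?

157942 = 78·2023 + 148, so a_0 = 78
2023 = 13·148 + 99, so a_1 = 13
148 = 1·99 + 49, so a_2 = 1
99 = 2·49 + 1, so a_3 = 2
49 = 49·1 + 0, so a_4 = 49

49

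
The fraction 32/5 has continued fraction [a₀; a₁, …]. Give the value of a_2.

⌊32/5⌋ = 6, remainder 2
⌊5/2⌋ = 2, remainder 1
⌊2/1⌋ = 2, remainder 0

2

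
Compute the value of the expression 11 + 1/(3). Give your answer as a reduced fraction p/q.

Start with 3.
11 + 1/(3/1) = 11 + 1/3 = 34/3

34/3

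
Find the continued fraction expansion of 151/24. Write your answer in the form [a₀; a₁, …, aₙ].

[6; 3, 2, 3]

151 ÷ 24 → quotient 6, remainder 7
24 ÷ 7 → quotient 3, remainder 3
7 ÷ 3 → quotient 2, remainder 1
3 ÷ 1 → quotient 3, remainder 0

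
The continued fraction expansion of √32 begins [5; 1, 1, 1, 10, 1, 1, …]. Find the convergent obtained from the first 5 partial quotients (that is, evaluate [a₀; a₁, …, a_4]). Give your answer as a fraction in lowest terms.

181/32

Build up convergents one term at a time:
a_0 = 5: 5/1
a_1 = 1: 6/1
a_2 = 1: 11/2
a_3 = 1: 17/3
a_4 = 10: 181/32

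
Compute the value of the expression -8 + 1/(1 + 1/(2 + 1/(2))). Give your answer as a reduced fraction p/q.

a_0 = -8: -8/1
a_1 = 1: -7/1
a_2 = 2: -22/3
a_3 = 2: -51/7

-51/7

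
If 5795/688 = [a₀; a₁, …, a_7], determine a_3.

5795 ÷ 688 → quotient 8, remainder 291
688 ÷ 291 → quotient 2, remainder 106
291 ÷ 106 → quotient 2, remainder 79
106 ÷ 79 → quotient 1, remainder 27

1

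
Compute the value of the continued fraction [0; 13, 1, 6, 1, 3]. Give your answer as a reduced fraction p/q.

a_0 = 0: 0/1
a_1 = 13: 1/13
a_2 = 1: 1/14
a_3 = 6: 7/97
a_4 = 1: 8/111
a_5 = 3: 31/430

31/430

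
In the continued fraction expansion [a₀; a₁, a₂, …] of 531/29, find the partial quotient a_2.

4

Run the Euclidean algorithm, recording each quotient:
⌊531/29⌋ = 18, remainder 9
⌊29/9⌋ = 3, remainder 2
⌊9/2⌋ = 4, remainder 1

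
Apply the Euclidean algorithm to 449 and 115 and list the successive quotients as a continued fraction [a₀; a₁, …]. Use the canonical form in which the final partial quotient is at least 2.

449 = 3·115 + 104, so a_0 = 3
115 = 1·104 + 11, so a_1 = 1
104 = 9·11 + 5, so a_2 = 9
11 = 2·5 + 1, so a_3 = 2
5 = 5·1 + 0, so a_4 = 5

[3; 1, 9, 2, 5]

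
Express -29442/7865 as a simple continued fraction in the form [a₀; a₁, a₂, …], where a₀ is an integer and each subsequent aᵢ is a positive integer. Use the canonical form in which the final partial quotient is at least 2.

Repeatedly divide and take the remainder:
⌊-29442/7865⌋ = -4, remainder 2018
⌊7865/2018⌋ = 3, remainder 1811
⌊2018/1811⌋ = 1, remainder 207
⌊1811/207⌋ = 8, remainder 155
⌊207/155⌋ = 1, remainder 52
⌊155/52⌋ = 2, remainder 51
⌊52/51⌋ = 1, remainder 1
⌊51/1⌋ = 51, remainder 0

[-4; 3, 1, 8, 1, 2, 1, 51]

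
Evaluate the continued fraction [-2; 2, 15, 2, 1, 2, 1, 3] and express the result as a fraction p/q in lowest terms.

a_0 = -2: -2/1
a_1 = 2: -3/2
a_2 = 15: -47/31
a_3 = 2: -97/64
a_4 = 1: -144/95
a_5 = 2: -385/254
a_6 = 1: -529/349
a_7 = 3: -1972/1301

-1972/1301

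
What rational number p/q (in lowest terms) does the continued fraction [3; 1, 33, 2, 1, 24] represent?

Start with 24.
1 + 1/(24/1) = 1 + 1/24 = 25/24
2 + 1/(25/24) = 2 + 24/25 = 74/25
33 + 1/(74/25) = 33 + 25/74 = 2467/74
1 + 1/(2467/74) = 1 + 74/2467 = 2541/2467
3 + 1/(2541/2467) = 3 + 2467/2541 = 10090/2541

10090/2541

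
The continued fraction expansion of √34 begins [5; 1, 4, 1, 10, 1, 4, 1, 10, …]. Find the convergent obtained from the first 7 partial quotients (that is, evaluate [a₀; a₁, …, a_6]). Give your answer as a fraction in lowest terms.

Build up convergents one term at a time:
a_0 = 5: 5/1
a_1 = 1: 6/1
a_2 = 4: 29/5
a_3 = 1: 35/6
a_4 = 10: 379/65
a_5 = 1: 414/71
a_6 = 4: 2035/349

2035/349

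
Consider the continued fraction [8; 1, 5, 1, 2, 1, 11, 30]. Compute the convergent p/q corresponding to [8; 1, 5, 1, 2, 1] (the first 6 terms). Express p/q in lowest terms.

239/27

a_0 = 8: 8/1
a_1 = 1: 9/1
a_2 = 5: 53/6
a_3 = 1: 62/7
a_4 = 2: 177/20
a_5 = 1: 239/27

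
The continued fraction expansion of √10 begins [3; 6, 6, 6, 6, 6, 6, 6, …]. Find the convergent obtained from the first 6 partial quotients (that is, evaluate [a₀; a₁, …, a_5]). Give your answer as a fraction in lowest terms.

Collapse the nested fraction from the inside out:
Start with 6.
6 + 1/(6/1) = 6 + 1/6 = 37/6
6 + 1/(37/6) = 6 + 6/37 = 228/37
6 + 1/(228/37) = 6 + 37/228 = 1405/228
6 + 1/(1405/228) = 6 + 228/1405 = 8658/1405
3 + 1/(8658/1405) = 3 + 1405/8658 = 27379/8658

27379/8658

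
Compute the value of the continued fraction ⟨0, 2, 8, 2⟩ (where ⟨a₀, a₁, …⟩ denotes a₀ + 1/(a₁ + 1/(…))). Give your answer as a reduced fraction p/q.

17/36

Compute successive convergents:
a_0 = 0: 0/1
a_1 = 2: 1/2
a_2 = 8: 8/17
a_3 = 2: 17/36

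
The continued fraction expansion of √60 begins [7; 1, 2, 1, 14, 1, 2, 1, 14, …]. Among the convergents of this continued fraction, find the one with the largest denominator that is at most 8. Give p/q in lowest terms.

31/4

List convergents until the denominator exceeds the bound:
a_0 = 7: 7/1  (≤ bound)
a_1 = 1: 8/1  (≤ bound)
a_2 = 2: 23/3  (≤ bound)
a_3 = 1: 31/4  (≤ bound)
a_4 = 14: 457/59  (> 8, stop)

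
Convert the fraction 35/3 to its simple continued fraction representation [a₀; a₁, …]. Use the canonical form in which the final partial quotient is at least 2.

35 = 11·3 + 2, so a_0 = 11
3 = 1·2 + 1, so a_1 = 1
2 = 2·1 + 0, so a_2 = 2

[11; 1, 2]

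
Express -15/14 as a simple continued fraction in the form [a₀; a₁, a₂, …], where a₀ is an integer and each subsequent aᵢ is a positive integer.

-15 ÷ 14 → quotient -2, remainder 13
14 ÷ 13 → quotient 1, remainder 1
13 ÷ 1 → quotient 13, remainder 0

[-2; 1, 13]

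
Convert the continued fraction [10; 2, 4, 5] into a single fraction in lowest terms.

491/47

Use the convergent recurrence hₖ = aₖ·hₖ₋₁ + hₖ₋₂ (and likewise for the denominators kₖ):
a_0 = 10: 10/1
a_1 = 2: 21/2
a_2 = 4: 94/9
a_3 = 5: 491/47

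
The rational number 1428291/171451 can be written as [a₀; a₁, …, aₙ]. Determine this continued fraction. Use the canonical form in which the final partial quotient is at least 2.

Run the Euclidean algorithm, recording each quotient:
⌊1428291/171451⌋ = 8, remainder 56683
⌊171451/56683⌋ = 3, remainder 1402
⌊56683/1402⌋ = 40, remainder 603
⌊1402/603⌋ = 2, remainder 196
⌊603/196⌋ = 3, remainder 15
⌊196/15⌋ = 13, remainder 1
⌊15/1⌋ = 15, remainder 0

[8; 3, 40, 2, 3, 13, 15]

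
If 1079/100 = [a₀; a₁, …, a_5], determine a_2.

⌊1079/100⌋ = 10, remainder 79
⌊100/79⌋ = 1, remainder 21
⌊79/21⌋ = 3, remainder 16

3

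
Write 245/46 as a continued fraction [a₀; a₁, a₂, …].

[5; 3, 15]

Run the Euclidean algorithm, recording each quotient:
245 = 5·46 + 15, so a_0 = 5
46 = 3·15 + 1, so a_1 = 3
15 = 15·1 + 0, so a_2 = 15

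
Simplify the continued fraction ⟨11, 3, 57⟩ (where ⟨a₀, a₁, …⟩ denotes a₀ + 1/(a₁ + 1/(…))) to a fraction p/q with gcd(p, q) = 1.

1949/172

Start with 57.
3 + 1/(57/1) = 3 + 1/57 = 172/57
11 + 1/(172/57) = 11 + 57/172 = 1949/172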